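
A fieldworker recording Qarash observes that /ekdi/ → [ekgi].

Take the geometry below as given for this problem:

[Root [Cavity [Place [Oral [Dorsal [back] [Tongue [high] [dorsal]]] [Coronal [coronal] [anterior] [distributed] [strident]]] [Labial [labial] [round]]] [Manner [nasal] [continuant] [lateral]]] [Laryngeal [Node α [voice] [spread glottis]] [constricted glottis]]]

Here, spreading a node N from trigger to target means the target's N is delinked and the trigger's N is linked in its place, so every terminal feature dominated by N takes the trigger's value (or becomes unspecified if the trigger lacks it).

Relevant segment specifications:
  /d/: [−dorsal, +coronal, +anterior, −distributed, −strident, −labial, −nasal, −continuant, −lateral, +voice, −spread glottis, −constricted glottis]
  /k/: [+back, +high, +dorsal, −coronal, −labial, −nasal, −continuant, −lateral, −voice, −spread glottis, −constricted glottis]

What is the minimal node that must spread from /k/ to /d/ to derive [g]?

Comparing /d/ with its surface form [g], the features that change are [coronal], [anterior], [distributed], [strident], [dorsal], [high], [back].
These terminals are all dominated by Oral, and no proper subconstituent of Oral covers them all; Oral is their lowest common ancestor.
Spreading Oral from /k/ overwrites each of those terminals with /k/'s values, yielding exactly [g].
[voice] stays as in /d/ although /k/ differs there, so no node dominating it spread; among the remaining candidates Oral is the lowest that derives the output.

Oral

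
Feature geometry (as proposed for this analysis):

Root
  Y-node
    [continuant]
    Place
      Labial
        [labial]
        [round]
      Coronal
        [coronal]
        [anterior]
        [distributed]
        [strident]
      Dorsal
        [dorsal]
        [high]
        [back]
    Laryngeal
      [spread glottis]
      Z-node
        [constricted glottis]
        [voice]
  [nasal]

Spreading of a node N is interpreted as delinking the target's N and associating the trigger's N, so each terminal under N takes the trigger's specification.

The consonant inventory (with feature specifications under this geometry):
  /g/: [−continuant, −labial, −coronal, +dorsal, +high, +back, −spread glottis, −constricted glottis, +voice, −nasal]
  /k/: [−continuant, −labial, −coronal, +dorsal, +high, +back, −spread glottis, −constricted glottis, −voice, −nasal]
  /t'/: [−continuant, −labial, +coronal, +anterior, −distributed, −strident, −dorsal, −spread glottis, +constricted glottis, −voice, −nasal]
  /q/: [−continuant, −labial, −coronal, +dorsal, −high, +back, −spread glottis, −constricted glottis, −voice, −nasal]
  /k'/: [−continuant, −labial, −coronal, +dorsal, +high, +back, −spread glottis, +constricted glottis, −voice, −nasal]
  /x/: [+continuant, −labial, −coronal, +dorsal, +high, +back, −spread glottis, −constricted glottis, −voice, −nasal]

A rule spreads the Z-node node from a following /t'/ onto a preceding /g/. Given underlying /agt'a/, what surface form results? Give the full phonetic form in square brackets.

[ak't'a]

The Z-node node dominates the terminals [constricted glottis], [voice].
After delinking /g/'s Z-node and linking /t'/'s, the affected terminals become [+constricted glottis], [−voice]; [continuant], [labial], [coronal], … (outside Z-node) are retained from /g/.
This feature bundle is that of [k'], so /agt'a/ surfaces as [ak't'a].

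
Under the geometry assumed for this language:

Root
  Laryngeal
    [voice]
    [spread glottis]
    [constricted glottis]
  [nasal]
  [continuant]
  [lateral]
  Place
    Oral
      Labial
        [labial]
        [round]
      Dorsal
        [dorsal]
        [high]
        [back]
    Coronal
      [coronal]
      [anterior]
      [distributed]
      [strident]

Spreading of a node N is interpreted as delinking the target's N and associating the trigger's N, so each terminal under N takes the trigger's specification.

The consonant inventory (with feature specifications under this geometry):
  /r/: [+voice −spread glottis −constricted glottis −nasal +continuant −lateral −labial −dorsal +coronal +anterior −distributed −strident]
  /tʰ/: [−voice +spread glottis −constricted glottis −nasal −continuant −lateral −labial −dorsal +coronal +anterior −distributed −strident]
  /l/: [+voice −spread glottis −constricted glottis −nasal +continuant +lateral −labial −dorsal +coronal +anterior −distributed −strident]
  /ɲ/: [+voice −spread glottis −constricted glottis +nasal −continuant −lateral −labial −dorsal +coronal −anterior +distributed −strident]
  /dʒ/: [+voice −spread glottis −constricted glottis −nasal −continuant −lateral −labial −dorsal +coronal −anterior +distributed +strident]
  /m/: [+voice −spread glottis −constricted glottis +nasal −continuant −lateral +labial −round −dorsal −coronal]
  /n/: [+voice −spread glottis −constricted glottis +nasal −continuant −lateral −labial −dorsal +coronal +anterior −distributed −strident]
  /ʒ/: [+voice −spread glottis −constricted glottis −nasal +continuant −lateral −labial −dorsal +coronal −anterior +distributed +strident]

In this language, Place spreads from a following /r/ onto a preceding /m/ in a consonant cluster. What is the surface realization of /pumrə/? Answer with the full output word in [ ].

[punrə]

Place immediately or transitively dominates [labial], [round], [dorsal], [high], [back], [coronal], [anterior], [distributed], [strident].
Spreading Place from /r/ onto /m/ replaces those values with /r/'s: [−labial], [−dorsal], [+coronal], [+anterior], [−distributed], [−strident]. Features outside Place ([voice], [spread glottis], [constricted glottis], …) stay as in /m/.
Among the inventory, only /n/ has exactly this specification, giving the surface form [punrə].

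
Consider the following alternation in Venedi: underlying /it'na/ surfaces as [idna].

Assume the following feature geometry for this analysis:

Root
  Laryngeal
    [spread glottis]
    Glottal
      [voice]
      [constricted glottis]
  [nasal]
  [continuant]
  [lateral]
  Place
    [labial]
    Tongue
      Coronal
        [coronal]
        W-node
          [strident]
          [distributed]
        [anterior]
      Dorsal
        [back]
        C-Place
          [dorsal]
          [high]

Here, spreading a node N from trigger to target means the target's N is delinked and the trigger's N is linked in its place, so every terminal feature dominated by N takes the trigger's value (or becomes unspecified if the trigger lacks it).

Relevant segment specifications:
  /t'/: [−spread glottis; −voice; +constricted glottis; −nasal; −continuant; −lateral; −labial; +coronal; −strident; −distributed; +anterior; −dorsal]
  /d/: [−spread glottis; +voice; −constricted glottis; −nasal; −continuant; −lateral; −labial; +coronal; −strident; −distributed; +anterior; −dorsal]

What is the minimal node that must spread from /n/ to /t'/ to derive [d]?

Glottal

/t'/ and [d] differ in [voice], [constricted glottis]; every other specified feature is identical.
In this geometry the lowest node dominating all of them is Glottal: every daughter of Glottal dominates only a proper subset, so no lower node suffices.
If Glottal spreads, every terminal under it takes /n/'s value, producing [d] as observed.
[nasal] stays as in /t'/ although /n/ differs there, so no node dominating it spread; among the remaining candidates Glottal is the lowest that derives the output.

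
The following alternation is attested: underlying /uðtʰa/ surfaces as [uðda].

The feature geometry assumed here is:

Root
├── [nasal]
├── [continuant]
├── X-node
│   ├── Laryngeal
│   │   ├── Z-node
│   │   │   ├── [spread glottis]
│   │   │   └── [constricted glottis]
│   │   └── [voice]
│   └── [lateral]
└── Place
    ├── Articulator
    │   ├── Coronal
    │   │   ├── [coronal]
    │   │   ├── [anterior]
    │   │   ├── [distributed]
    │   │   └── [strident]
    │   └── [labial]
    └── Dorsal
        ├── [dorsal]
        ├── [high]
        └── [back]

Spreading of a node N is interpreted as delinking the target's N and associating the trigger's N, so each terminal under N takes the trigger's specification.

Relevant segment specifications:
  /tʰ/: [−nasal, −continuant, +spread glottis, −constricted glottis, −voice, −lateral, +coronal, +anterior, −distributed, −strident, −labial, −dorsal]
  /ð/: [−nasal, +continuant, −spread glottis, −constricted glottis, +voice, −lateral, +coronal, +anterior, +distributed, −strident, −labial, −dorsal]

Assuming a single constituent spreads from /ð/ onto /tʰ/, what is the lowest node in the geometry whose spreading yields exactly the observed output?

Laryngeal

/tʰ/ and [d] differ in [voice], [spread glottis]; every other specified feature is identical.
In this geometry the lowest node dominating all of them is Laryngeal: every daughter of Laryngeal dominates only a proper subset, so no lower node suffices.
If Laryngeal spreads, every terminal under it takes /ð/'s value, producing [d] as observed.
Features on which the two segments disagree outside Laryngeal, such as [continuant], [distributed], are unchanged — nothing dominating them spread, and Laryngeal is the minimal sufficient constituent.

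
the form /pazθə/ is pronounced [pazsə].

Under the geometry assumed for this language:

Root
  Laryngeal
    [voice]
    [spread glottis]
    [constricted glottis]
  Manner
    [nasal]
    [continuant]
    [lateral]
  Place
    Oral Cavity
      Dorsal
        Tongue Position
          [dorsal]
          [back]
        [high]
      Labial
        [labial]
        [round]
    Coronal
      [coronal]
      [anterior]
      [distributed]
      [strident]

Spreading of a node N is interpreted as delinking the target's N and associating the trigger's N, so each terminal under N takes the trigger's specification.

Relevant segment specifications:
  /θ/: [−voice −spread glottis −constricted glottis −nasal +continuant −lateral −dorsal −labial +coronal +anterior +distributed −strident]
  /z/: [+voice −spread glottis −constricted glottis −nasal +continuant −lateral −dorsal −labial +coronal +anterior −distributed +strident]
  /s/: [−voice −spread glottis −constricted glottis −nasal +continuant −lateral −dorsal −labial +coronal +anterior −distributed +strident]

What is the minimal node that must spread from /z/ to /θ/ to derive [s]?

/θ/ and [s] differ in [distributed], [strident]; every other specified feature is identical.
These terminals are all dominated by Coronal, and no proper subconstituent of Coronal covers them all; Coronal is their lowest common ancestor.
Spreading Coronal from /z/ overwrites each of those terminals with /z/'s values, yielding exactly [s].
[voice], a feature on which the two segments disagree outside Coronal, is unchanged — nothing dominating it spread, and Coronal is the minimal sufficient constituent.

Coronal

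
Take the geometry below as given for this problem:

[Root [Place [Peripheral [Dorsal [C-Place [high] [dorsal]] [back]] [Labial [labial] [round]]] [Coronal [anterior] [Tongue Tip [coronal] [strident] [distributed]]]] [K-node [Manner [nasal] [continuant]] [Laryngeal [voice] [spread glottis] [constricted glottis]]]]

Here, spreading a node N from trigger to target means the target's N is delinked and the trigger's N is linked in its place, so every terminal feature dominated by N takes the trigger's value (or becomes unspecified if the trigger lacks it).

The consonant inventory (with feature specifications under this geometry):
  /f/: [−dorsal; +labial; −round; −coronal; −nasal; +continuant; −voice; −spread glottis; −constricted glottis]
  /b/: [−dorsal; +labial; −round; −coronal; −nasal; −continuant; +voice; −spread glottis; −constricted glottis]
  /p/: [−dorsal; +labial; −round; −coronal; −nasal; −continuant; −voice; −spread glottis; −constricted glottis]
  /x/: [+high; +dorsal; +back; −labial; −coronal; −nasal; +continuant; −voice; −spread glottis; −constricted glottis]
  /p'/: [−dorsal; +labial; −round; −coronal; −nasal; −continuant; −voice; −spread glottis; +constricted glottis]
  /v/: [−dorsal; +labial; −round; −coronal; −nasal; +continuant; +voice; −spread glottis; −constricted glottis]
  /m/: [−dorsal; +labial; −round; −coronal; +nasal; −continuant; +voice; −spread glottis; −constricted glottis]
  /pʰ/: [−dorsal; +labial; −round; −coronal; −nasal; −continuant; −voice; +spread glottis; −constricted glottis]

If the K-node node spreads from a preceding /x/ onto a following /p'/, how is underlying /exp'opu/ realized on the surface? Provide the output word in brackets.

[exfopu]

K-node immediately or transitively dominates [nasal], [continuant], [voice], [spread glottis], [constricted glottis].
After delinking /p'/'s K-node and linking /x/'s, the affected terminals become [−nasal], [+continuant], [−voice], [−spread glottis], [−constricted glottis]; [dorsal], [labial], [round], … (outside K-node) are retained from /p'/.
This feature bundle is that of [f], so /exp'opu/ surfaces as [exfopu].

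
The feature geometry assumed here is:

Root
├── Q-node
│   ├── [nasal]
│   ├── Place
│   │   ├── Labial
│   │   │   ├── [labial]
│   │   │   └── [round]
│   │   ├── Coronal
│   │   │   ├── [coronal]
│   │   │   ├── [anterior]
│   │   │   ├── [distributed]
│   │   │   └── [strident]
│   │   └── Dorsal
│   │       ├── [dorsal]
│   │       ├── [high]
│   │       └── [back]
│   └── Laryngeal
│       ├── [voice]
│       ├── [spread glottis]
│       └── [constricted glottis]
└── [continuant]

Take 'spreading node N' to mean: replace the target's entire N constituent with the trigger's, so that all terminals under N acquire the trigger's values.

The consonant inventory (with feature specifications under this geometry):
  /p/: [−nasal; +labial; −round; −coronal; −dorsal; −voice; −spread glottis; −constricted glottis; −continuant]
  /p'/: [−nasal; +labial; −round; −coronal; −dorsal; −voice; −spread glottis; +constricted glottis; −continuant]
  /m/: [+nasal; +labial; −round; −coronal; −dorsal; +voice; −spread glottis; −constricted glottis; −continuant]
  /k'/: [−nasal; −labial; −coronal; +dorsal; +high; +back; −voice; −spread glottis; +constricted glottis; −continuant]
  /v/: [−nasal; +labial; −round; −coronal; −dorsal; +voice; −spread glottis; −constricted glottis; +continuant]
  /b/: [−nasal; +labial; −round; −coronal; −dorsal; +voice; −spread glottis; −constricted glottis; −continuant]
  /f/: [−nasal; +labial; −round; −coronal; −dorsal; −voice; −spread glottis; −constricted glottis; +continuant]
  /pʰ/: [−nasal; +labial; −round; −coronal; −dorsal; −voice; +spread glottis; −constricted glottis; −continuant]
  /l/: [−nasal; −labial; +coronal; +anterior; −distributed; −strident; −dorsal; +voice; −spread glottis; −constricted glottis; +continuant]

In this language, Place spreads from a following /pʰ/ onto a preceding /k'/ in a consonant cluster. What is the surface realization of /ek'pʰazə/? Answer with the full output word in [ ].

Terminals under Place in this geometry: [labial], [round], [coronal], [anterior], [distributed], [strident], [dorsal], [high], [back].
Spreading Place from /pʰ/ onto /k'/ replaces those values with /pʰ/'s: [+labial], [−round], [−coronal], [−dorsal]. Features outside Place ([nasal], [voice], [spread glottis], …) stay as in /k'/.
The resulting bundle matches /p'/ in the inventory; substituting it for /k'/ gives [ep'pʰazə].

[ep'pʰazə]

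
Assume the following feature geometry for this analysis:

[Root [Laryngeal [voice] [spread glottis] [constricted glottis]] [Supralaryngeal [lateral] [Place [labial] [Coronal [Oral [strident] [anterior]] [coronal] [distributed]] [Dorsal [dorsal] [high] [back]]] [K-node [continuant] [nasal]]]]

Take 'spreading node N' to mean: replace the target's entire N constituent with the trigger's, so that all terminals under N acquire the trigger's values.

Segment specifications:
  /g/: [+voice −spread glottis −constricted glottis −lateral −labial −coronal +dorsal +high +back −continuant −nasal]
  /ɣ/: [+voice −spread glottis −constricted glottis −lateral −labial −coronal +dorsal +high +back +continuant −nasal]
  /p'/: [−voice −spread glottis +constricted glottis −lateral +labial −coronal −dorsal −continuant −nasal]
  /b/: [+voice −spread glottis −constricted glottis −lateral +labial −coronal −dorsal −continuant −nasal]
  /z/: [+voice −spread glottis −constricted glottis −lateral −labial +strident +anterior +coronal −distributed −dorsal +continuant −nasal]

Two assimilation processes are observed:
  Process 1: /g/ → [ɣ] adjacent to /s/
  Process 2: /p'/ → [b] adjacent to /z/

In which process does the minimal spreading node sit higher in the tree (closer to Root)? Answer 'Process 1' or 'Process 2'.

Process 1: the feature that changes is [continuant]; the minimal node is [continuant] (depth 3).
Process 2: the features that change are [voice], [constricted glottis]; the minimal node is Laryngeal (depth 1).
Laryngeal (depth 1) sits above [continuant] (depth 3), making Process 2 the one with the higher spreading node.

Process 2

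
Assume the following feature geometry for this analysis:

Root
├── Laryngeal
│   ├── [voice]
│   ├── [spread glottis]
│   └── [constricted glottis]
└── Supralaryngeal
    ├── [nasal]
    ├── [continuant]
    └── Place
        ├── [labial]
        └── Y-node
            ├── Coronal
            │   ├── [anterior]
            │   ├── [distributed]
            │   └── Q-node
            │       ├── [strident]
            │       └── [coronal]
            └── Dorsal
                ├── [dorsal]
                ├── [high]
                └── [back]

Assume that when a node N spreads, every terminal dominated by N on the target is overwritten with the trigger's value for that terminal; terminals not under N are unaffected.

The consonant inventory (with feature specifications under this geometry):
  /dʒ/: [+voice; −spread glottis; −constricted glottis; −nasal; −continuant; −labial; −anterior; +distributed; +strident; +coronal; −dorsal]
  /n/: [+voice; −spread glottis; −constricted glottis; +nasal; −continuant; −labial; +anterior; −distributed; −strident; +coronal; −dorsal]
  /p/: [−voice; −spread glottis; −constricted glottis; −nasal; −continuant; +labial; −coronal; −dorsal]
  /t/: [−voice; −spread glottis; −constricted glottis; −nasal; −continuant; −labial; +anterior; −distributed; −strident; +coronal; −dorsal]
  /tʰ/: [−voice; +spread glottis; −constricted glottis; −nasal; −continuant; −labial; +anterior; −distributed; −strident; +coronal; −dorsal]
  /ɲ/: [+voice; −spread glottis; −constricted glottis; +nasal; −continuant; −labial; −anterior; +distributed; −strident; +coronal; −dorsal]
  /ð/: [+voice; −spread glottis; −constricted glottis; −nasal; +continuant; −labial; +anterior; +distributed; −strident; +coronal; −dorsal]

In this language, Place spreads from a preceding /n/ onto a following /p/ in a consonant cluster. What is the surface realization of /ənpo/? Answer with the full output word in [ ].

[ənto]

Terminals under Place in this geometry: [labial], [anterior], [distributed], [strident], [coronal], [dorsal], [high], [back].
The target acquires /n/'s values for everything under Place — [−labial], [+anterior], [−distributed], [−strident], [+coronal], [−dorsal] — while keeping its own [voice], [spread glottis], [constricted glottis], ….
The resulting bundle matches /t/ in the inventory; substituting it for /p/ gives [ənto].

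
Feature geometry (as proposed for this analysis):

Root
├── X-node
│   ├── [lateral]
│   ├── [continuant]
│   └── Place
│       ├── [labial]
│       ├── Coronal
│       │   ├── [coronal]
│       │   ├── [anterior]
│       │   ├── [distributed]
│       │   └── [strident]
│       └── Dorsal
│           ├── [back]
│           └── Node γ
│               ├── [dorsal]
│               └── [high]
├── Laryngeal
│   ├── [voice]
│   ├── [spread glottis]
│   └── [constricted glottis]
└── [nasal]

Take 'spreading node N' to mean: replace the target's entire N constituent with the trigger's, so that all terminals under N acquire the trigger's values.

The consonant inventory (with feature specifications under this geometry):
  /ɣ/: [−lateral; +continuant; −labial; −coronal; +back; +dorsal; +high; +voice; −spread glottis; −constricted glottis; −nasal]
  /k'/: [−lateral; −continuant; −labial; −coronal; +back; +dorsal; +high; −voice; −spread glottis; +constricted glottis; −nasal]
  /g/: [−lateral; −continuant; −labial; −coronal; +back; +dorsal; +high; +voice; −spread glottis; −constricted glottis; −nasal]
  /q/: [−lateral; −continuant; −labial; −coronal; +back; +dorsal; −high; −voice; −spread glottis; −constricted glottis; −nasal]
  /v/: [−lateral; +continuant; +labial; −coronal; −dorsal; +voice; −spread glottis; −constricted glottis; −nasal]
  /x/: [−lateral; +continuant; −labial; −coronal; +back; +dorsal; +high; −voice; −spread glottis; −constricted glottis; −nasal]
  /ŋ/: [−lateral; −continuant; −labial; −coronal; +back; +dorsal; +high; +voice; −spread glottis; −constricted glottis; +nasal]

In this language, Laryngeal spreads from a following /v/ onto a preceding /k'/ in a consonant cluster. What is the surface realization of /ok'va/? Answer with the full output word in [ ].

The Laryngeal node dominates the terminals [voice], [spread glottis], [constricted glottis].
After delinking /k'/'s Laryngeal and linking /v/'s, the affected terminals become [+voice], [−spread glottis], [−constricted glottis]; [lateral], [continuant], [labial], … (outside Laryngeal) are retained from /k'/.
Among the inventory, only /g/ has exactly this specification, giving the surface form [ogva].

[ogva]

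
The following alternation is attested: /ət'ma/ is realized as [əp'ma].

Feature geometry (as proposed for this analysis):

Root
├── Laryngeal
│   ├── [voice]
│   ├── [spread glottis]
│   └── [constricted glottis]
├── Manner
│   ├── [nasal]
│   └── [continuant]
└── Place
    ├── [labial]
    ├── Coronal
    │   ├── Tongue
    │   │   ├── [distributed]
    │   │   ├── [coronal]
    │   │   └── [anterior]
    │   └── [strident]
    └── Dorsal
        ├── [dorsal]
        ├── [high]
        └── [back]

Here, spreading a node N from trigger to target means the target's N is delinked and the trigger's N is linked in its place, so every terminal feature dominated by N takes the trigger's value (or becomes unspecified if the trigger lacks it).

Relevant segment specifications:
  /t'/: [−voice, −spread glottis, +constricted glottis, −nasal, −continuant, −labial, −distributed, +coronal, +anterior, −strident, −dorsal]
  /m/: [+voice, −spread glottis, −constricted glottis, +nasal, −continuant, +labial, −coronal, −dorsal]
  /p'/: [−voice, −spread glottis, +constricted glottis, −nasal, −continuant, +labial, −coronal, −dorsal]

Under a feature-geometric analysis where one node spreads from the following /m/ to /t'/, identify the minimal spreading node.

Place

Feature comparison: [labial], [coronal], [anterior], [distributed], [strident] differ between /t'/ and [p']; the remaining terminals match.
These terminals are all dominated by Place, and no proper subconstituent of Place covers them all; Place is their lowest common ancestor.
Delinking /t'/'s Place and associating /m/'s Place gives precisely the feature bundle of [p'].
Had Root spread, [voice], [nasal] would have taken /m/'s values; they stay as in /t'/, confirming the spreading constituent is exactly Place.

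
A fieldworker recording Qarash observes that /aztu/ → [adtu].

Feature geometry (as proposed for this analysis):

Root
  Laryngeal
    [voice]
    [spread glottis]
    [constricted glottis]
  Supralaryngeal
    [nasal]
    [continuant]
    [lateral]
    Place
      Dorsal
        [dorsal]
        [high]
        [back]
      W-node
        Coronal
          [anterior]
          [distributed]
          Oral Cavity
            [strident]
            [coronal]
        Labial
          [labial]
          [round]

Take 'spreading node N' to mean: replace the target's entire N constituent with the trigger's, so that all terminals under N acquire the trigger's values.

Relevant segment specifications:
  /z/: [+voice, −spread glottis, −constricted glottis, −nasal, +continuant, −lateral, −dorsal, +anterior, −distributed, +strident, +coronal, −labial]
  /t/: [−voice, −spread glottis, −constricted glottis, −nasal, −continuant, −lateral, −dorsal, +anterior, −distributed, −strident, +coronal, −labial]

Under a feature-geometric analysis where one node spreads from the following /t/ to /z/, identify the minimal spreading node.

Supralaryngeal

/z/ and [d] differ in [continuant], [strident]; every other specified feature is identical.
The smallest constituent containing every changed terminal is Supralaryngeal — each of its daughters lacks at least one of the affected features.
If Supralaryngeal spreads, every terminal under it takes /t/'s value, producing [d] as observed.
[voice] — on which /t/ differs from /z/ — is unchanged, so Root cannot have spread; the constituent is no larger than Supralaryngeal.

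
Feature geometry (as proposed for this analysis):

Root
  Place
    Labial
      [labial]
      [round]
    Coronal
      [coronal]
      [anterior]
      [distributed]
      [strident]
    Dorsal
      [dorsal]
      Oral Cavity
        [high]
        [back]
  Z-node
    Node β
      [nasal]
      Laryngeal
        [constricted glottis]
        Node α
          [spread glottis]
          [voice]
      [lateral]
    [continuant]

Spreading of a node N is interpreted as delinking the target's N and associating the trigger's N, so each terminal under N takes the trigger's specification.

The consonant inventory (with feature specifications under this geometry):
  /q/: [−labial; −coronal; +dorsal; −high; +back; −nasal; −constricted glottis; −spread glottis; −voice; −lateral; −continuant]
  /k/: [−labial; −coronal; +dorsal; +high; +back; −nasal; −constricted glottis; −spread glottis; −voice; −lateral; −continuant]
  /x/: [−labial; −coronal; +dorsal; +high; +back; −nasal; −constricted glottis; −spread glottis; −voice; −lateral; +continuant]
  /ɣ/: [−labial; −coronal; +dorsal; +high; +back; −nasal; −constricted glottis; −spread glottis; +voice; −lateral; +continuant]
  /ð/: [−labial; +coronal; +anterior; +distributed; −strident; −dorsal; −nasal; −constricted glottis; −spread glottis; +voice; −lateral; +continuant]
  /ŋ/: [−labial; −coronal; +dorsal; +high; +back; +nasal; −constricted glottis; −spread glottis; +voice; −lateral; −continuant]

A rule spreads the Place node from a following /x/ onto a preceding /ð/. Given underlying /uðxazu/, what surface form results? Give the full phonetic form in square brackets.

Terminals under Place in this geometry: [labial], [round], [coronal], [anterior], [distributed], [strident], [dorsal], [high], [back].
Spreading Place from /x/ onto /ð/ replaces those values with /x/'s: [−labial], [−coronal], [+dorsal], [+high], [+back]. Features outside Place ([nasal], [constricted glottis], [spread glottis], …) stay as in /ð/.
The resulting bundle matches /ɣ/ in the inventory; substituting it for /ð/ gives [uɣxazu].

[uɣxazu]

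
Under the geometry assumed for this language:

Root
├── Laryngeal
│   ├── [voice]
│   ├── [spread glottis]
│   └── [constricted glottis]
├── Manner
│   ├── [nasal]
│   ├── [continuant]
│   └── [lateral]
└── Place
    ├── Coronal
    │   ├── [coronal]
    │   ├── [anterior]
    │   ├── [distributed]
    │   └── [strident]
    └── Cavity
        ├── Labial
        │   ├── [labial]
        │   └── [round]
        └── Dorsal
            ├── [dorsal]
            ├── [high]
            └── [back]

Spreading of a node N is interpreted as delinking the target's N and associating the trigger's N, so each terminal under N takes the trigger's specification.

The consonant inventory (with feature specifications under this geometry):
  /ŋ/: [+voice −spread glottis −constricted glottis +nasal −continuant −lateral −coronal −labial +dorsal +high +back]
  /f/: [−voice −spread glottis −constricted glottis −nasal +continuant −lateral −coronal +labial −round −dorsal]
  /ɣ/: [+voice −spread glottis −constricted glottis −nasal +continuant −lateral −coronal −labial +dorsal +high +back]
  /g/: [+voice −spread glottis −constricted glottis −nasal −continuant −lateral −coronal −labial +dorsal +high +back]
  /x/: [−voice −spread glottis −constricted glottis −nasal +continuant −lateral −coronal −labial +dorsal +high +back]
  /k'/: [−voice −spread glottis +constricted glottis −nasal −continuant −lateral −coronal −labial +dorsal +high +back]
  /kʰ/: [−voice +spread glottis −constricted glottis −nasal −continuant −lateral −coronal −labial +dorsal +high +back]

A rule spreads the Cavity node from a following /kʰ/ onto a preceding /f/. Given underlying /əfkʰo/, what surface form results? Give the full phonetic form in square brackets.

The Cavity node dominates the terminals [labial], [round], [dorsal], [high], [back].
Spreading Cavity from /kʰ/ onto /f/ replaces those values with /kʰ/'s: [−labial], [+dorsal], [+high], [+back]. Features outside Cavity ([voice], [spread glottis], [constricted glottis], …) stay as in /f/.
Among the inventory, only /x/ has exactly this specification, giving the surface form [əxkʰo].

[əxkʰo]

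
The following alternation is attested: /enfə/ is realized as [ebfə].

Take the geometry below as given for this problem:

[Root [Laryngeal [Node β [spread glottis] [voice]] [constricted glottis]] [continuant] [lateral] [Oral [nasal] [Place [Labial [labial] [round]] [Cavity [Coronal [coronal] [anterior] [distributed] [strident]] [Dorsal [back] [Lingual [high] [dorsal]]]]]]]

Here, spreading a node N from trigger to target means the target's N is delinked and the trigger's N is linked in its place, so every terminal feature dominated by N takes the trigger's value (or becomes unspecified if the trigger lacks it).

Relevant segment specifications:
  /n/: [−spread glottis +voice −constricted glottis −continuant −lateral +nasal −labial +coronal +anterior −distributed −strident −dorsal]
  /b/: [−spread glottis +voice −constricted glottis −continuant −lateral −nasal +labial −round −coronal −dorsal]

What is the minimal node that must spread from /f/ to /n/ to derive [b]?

Oral

/n/ and [b] differ in [nasal], [labial], [round], [coronal], [anterior], [distributed], [strident]; every other specified feature is identical.
In this geometry the lowest node dominating all of them is Oral: every daughter of Oral dominates only a proper subset, so no lower node suffices.
Spreading Oral from /f/ overwrites each of those terminals with /f/'s values, yielding exactly [b].
Had Root spread, [voice], [continuant] would have taken /f/'s values; they stay as in /n/, confirming the spreading constituent is exactly Oral.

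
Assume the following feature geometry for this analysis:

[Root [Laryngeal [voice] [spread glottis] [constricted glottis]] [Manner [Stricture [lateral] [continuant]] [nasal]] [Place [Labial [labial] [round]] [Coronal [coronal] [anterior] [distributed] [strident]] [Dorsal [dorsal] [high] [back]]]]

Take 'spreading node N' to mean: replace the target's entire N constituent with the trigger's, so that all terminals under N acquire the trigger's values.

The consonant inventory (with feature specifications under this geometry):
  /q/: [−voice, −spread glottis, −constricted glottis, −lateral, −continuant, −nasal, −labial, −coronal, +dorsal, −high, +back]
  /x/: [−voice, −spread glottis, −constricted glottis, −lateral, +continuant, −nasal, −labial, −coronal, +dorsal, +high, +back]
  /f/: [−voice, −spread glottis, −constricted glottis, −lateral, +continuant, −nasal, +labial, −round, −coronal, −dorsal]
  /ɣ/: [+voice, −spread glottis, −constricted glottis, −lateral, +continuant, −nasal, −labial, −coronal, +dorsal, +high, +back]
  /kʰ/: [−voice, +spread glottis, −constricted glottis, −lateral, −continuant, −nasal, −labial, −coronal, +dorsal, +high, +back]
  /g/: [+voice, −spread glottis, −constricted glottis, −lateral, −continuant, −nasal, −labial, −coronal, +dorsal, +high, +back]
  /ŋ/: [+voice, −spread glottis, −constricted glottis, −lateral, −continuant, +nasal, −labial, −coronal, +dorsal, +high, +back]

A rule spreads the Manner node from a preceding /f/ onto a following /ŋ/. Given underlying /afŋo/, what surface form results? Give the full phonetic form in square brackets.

[afɣo]

The Manner node dominates the terminals [lateral], [continuant], [nasal].
After delinking /ŋ/'s Manner and linking /f/'s, the affected terminals become [−lateral], [+continuant], [−nasal]; [voice], [spread glottis], [constricted glottis], … (outside Manner) are retained from /ŋ/.
This feature bundle is that of [ɣ], so /afŋo/ surfaces as [afɣo].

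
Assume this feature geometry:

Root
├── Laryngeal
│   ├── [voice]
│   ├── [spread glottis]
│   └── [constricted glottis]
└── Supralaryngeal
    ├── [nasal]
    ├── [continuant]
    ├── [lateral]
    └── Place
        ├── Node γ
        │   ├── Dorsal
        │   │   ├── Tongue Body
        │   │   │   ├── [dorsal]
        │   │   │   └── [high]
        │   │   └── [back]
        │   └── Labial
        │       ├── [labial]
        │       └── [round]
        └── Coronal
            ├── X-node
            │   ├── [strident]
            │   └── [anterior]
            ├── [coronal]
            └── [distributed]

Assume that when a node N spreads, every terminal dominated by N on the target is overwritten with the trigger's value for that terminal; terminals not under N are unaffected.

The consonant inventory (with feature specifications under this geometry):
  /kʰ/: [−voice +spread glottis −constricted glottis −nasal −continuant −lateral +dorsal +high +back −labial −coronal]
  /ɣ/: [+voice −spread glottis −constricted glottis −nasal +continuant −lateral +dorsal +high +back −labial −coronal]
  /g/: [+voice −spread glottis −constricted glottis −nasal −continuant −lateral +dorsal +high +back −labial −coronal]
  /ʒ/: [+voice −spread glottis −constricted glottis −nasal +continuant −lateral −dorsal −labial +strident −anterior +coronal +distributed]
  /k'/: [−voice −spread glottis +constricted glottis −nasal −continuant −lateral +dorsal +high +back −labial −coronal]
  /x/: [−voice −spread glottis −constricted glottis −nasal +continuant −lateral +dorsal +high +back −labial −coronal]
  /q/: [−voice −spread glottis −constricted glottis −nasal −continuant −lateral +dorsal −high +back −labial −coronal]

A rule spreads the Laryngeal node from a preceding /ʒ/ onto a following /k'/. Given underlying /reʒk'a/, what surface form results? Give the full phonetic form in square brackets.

[reʒga]

Terminals under Laryngeal in this geometry: [voice], [spread glottis], [constricted glottis].
The target acquires /ʒ/'s values for everything under Laryngeal — [+voice], [−spread glottis], [−constricted glottis] — while keeping its own [nasal], [continuant], [lateral], ….
The resulting bundle matches /g/ in the inventory; substituting it for /k'/ gives [reʒga].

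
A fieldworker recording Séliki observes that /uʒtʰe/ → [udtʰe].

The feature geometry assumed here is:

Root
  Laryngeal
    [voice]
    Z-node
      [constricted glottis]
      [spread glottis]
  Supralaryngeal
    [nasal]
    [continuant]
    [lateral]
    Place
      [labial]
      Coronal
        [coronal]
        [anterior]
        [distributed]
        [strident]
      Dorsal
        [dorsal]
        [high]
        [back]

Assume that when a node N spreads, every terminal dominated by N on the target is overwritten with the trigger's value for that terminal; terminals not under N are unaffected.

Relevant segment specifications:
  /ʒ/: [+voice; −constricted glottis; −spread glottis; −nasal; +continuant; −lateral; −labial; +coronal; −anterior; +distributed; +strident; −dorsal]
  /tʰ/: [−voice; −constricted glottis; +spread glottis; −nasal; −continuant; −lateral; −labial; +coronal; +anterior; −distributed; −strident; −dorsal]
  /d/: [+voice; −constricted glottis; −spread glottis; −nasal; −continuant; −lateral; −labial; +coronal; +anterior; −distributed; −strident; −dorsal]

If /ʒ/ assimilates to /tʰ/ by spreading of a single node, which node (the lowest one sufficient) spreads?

Comparing /ʒ/ with its surface form [d], the features that change are [continuant], [anterior], [distributed], [strident].
The smallest constituent containing every changed terminal is Supralaryngeal — each of its daughters lacks at least one of the affected features.
If Supralaryngeal spreads, every terminal under it takes /tʰ/'s value, producing [d] as observed.
[voice], [spread glottis] — on which /tʰ/ differs from /ʒ/ — are unchanged, so Root cannot have spread; the constituent is no larger than Supralaryngeal.

Supralaryngeal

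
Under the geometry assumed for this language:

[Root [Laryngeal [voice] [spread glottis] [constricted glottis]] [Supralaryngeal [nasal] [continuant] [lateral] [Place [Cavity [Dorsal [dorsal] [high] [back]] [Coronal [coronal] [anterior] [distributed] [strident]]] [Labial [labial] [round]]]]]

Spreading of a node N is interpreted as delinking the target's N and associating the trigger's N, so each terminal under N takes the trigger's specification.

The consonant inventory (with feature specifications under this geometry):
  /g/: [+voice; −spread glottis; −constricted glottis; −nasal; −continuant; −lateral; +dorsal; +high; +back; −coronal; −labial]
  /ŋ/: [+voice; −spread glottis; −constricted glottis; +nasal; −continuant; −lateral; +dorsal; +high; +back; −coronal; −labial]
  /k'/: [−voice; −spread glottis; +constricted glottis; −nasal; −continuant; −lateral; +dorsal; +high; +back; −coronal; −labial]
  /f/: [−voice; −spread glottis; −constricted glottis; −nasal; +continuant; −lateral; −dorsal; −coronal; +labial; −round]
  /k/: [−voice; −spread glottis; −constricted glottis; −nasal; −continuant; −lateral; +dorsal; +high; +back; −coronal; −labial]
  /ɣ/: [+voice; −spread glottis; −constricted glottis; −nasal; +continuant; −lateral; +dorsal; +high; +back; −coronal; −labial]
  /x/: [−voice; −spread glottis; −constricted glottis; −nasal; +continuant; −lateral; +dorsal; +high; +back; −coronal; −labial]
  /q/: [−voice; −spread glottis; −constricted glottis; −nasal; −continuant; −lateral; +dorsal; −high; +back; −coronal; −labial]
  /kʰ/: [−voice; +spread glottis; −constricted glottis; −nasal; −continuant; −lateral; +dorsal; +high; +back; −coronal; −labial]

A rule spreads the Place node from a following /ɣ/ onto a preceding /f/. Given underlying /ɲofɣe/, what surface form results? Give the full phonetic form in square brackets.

The Place node dominates the terminals [dorsal], [high], [back], [coronal], [anterior], [distributed], [strident], [labial], [round].
After delinking /f/'s Place and linking /ɣ/'s, the affected terminals become [+dorsal], [+high], [+back], [−coronal], [−labial]; [voice], [spread glottis], [constricted glottis], … (outside Place) are retained from /f/.
This feature bundle is that of [x], so /ɲofɣe/ surfaces as [ɲoxɣe].

[ɲoxɣe]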